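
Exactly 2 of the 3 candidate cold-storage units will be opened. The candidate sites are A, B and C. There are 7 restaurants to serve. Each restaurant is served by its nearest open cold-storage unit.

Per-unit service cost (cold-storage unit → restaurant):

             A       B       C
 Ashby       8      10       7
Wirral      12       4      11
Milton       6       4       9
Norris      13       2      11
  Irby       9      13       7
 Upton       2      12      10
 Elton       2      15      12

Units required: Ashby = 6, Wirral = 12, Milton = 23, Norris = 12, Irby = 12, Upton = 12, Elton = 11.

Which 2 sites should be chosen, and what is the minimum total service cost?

Choose A and B; total service cost 366.

With exactly 2 open, each restaurant uses its cheapest among the chosen.
{A, B}: Ashby→A 8·6=48, Wirral→B 4·12=48, Milton→B 4·23=92, Norris→B 2·12=24, Irby→A 9·12=108, Upton→A 2·12=24, Elton→A 2·11=22. Service cost 366.
{B, C}: service cost 542
{A, C}: service cost 574
Among all 3 size-2 choices, {A, B} is lowest.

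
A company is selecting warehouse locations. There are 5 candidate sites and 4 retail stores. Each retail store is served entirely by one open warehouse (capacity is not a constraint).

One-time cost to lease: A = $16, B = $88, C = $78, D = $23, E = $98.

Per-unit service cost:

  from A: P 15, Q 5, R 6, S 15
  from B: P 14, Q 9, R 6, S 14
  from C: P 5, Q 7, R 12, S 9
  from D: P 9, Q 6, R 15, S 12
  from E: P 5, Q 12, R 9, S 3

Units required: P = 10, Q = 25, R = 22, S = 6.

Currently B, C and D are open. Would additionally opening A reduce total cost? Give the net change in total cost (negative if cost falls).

Current service cost with {B, C, D}: 386.
Adding A: each retail store re-picks its cheapest; new service cost 361, saving 25.
Extra fixed cost: 16. Net change = 16 − 25 = -9.
(Totals: 575 → 566.)

Yes — net change −9 (cost falls by 9).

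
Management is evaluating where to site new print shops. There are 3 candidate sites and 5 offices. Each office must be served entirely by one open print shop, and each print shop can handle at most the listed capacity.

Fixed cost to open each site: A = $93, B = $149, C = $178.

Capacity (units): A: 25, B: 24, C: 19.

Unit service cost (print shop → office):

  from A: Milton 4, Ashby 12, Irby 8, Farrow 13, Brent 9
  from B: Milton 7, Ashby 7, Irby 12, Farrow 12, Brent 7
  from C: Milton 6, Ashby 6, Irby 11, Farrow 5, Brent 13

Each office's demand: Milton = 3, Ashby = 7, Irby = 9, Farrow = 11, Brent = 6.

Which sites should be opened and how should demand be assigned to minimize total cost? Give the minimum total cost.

Minimum total cost: 506

Open {A, C}: Milton→A 4·3=12, Ashby→C 6·7=42, Irby→A 8·9=72, Farrow→C 5·11=55, Brent→A 9·6=54.
Loads: A carries 18/25, C carries 18/19. Service 235; fixed 271; total 506.
Next best feasible plan costs 548.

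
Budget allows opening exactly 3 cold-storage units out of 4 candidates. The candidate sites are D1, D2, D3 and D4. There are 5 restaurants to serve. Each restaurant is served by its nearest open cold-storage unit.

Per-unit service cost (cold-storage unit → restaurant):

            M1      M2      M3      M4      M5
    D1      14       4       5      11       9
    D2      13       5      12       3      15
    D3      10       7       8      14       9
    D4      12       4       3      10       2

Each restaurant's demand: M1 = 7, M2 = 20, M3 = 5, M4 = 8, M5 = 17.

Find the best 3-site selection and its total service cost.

With exactly 3 open, each restaurant uses its cheapest among the chosen.
{D2, D3, D4}: M1→D3 10·7=70, M2→D4 4·20=80, M3→D4 3·5=15, M4→D2 3·8=24, M5→D4 2·17=34. Service cost 223.
{D1, D2, D4}: service cost 237
{D1, D3, D4}: service cost 279
Among all 4 size-3 choices, {D2, D3, D4} is lowest.

Choose D2, D3 and D4; total service cost 223.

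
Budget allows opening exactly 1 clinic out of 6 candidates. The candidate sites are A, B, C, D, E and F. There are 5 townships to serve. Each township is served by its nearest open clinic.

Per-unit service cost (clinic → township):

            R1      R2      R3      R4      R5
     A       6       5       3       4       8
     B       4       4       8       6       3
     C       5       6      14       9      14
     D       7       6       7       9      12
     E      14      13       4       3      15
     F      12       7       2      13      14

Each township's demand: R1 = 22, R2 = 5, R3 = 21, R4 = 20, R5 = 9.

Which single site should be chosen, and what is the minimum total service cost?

With exactly 1 open, each township uses its cheapest among the chosen.
{A}: R1→A 6·22=132, R2→A 5·5=25, R3→A 3·21=63, R4→A 4·20=80, R5→A 8·9=72. Service cost 372.
{B}: service cost 423
{D}: service cost 619
Among all 6 size-1 choices, {A} is lowest.

Choose A only; total service cost 372.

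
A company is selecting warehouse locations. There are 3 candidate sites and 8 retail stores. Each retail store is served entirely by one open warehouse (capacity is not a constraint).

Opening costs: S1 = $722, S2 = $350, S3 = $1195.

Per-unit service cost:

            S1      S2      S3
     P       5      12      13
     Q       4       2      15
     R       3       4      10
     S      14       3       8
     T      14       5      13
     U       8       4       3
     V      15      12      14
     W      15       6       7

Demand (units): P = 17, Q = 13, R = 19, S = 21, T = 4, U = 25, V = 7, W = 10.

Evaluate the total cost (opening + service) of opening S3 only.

Total cost: 2264

Each retail store is assigned to its cheapest site among the open ones.
{S3}: P→S3 13·17=221, Q→S3 15·13=195, R→S3 10·19=190, S→S3 8·21=168, T→S3 13·4=52, U→S3 3·25=75, V→S3 14·7=98, W→S3 7·10=70. Service 1069; fixed 1195; total 2264.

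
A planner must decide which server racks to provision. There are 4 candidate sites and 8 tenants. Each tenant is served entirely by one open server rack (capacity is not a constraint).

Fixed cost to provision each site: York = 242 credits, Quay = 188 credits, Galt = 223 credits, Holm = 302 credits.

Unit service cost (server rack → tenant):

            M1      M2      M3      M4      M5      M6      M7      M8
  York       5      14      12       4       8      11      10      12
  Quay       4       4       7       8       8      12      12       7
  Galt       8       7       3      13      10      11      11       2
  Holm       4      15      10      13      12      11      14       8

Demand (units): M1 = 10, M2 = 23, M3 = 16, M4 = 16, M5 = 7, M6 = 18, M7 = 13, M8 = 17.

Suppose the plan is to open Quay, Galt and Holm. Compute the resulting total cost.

Total cost: 1452

Each tenant is assigned to its cheapest site among the open ones.
{Quay, Galt, Holm}: M1→Quay 4·10=40, M2→Quay 4·23=92, M3→Galt 3·16=48, M4→Quay 8·16=128, M5→Quay 8·7=56, M6→Galt 11·18=198, M7→Galt 11·13=143, M8→Galt 2·17=34. Service 739; fixed 713; total 1452.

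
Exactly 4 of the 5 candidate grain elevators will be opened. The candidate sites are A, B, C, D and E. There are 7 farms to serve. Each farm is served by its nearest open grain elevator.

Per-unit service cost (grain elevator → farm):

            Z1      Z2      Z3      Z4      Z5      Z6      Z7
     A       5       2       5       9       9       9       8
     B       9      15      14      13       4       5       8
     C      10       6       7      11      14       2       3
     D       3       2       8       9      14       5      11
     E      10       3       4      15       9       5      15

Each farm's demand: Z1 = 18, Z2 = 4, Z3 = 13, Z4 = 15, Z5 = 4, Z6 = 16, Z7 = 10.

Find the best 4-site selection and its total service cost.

With exactly 4 open, each farm uses its cheapest among the chosen.
{B, C, D, E}: Z1→D 3·18=54, Z2→D 2·4=8, Z3→E 4·13=52, Z4→D 9·15=135, Z5→B 4·4=16, Z6→C 2·16=32, Z7→C 3·10=30. Service cost 327.
{A, B, C, D}: service cost 340
{A, C, D, E}: service cost 347
Among all 5 size-4 choices, {B, C, D, E} is lowest.

Choose B, C, D and E; total service cost 327.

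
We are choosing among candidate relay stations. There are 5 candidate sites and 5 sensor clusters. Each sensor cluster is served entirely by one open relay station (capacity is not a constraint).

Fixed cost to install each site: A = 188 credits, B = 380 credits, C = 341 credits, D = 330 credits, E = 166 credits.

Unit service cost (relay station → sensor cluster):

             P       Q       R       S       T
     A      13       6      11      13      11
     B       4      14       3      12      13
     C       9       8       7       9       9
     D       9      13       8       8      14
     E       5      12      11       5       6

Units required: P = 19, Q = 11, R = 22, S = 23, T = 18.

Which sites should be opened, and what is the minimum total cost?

For any fixed open set, each sensor cluster goes to its cheapest open site; total = fixed + service.
{E}: P→E 5·19=95, Q→E 12·11=132, R→E 11·22=242, S→E 5·23=115, T→E 6·18=108. Service 692; fixed 166; total 858.
{A, E}: P→E 5·19=95, Q→A 6·11=66, R→A 11·22=242, S→E 5·23=115, T→E 6·18=108. Service 626; fixed 354; total 980.
{B, E}: P→B 4·19=76, Q→E 12·11=132, R→B 3·22=66, S→E 5·23=115, T→E 6·18=108. Service 497; fixed 546; total 1043.
{A, B, C, D, E}: service 431 + fixed 1405 = 1836
No other subset beats 858.

Open E only; minimum total cost 858.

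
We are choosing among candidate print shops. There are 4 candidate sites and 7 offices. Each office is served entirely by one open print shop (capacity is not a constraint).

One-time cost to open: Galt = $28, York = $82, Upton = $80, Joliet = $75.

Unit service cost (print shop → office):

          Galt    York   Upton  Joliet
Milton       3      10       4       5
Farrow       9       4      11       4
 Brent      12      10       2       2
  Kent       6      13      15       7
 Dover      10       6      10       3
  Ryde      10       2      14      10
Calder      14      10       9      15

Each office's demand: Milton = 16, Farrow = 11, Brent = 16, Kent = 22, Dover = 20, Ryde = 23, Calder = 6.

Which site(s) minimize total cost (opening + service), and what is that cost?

Open Galt, York and Joliet; minimum total cost 607.

For any fixed open set, each office goes to its cheapest open site; total = fixed + service.
{Galt, York, Joliet}: Milton→Galt 3·16=48, Farrow→York 4·11=44, Brent→Joliet 2·16=32, Kent→Galt 6·22=132, Dover→Joliet 3·20=60, Ryde→York 2·23=46, Calder→York 10·6=60. Service 422; fixed 185; total 607.
{York, Joliet}: service 476 + fixed 157 = 633
{Galt, York, Upton}: Milton→Galt 3·16=48, Farrow→York 4·11=44, Brent→Upton 2·16=32, Kent→Galt 6·22=132, Dover→York 6·20=120, Ryde→York 2·23=46, Calder→Upton 9·6=54. Service 476; fixed 190; total 666.
{Galt, York, Upton, Joliet}: service 416 + fixed 265 = 681
No other subset beats 607.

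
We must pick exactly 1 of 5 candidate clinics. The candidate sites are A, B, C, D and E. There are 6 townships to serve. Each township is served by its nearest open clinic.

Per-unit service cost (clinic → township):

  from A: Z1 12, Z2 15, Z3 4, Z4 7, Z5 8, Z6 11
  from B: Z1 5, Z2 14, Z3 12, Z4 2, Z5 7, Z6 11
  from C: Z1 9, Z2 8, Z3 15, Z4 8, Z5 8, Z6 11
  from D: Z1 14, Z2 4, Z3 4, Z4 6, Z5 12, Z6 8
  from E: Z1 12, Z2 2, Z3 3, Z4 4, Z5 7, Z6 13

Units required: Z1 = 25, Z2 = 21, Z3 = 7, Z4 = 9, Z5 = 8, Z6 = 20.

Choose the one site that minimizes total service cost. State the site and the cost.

With exactly 1 open, each township uses its cheapest among the chosen.
{E}: Z1→E 12·25=300, Z2→E 2·21=42, Z3→E 3·7=21, Z4→E 4·9=36, Z5→E 7·8=56, Z6→E 13·20=260. Service cost 715.
{D}: service cost 772
{B}: service cost 797
Among all 5 size-1 choices, {E} is lowest.

Choose E only; total service cost 715.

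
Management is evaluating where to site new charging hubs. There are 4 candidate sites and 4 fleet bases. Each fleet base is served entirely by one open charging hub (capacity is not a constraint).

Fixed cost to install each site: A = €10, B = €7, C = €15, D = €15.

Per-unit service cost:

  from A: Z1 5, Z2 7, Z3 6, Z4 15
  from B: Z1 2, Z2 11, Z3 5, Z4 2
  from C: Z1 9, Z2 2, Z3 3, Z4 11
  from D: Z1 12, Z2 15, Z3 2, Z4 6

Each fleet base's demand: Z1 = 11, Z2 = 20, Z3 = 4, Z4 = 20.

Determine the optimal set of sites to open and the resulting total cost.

Open B and C; minimum total cost 136.

For any fixed open set, each fleet base goes to its cheapest open site; total = fixed + service.
{B, C}: Z1→B 2·11=22, Z2→C 2·20=40, Z3→C 3·4=12, Z4→B 2·20=40. Service 114; fixed 22; total 136.
{A, B, C}: Z1→B 2·11=22, Z2→C 2·20=40, Z3→C 3·4=12, Z4→B 2·20=40. Service 114; fixed 32; total 146.
{B, C, D}: service 110 + fixed 37 = 147
{A, B, C, D}: service 110 + fixed 47 = 157
No other subset beats 136.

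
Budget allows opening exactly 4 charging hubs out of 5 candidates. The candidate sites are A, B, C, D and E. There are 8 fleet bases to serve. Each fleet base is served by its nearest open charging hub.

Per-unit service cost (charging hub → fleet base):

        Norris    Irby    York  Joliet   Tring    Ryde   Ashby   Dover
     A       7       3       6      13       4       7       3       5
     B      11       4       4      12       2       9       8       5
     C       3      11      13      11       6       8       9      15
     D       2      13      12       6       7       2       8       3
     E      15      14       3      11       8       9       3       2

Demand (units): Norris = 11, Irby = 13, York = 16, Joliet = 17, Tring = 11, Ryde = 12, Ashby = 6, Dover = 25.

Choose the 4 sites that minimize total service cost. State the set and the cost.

Choose A, B, D and E; total service cost 325.

With exactly 4 open, each fleet base uses its cheapest among the chosen.
{A, B, D, E}: Norris→D 2·11=22, Irby→A 3·13=39, York→E 3·16=48, Joliet→D 6·17=102, Tring→B 2·11=22, Ryde→D 2·12=24, Ashby→A 3·6=18, Dover→E 2·25=50. Service cost 325.
{B, C, D, E}: service cost 338
{A, C, D, E}: service cost 347
Among all 5 size-4 choices, {A, B, D, E} is lowest.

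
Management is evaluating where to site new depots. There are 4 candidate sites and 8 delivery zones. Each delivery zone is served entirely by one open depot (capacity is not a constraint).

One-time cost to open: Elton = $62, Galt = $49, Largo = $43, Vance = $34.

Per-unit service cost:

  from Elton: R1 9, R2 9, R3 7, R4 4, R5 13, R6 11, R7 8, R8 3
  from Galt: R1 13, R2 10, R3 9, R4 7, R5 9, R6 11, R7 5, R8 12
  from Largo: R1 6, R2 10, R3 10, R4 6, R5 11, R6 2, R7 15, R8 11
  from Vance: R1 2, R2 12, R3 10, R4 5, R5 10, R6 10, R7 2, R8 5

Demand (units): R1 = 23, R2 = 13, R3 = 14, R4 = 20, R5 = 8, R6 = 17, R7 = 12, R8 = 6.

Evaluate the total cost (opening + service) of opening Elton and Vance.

Each delivery zone is assigned to its cheapest site among the open ones.
{Elton, Vance}: R1→Vance 2·23=46, R2→Elton 9·13=117, R3→Elton 7·14=98, R4→Elton 4·20=80, R5→Vance 10·8=80, R6→Vance 10·17=170, R7→Vance 2·12=24, R8→Elton 3·6=18. Service 633; fixed 96; total 729.

Total cost: 729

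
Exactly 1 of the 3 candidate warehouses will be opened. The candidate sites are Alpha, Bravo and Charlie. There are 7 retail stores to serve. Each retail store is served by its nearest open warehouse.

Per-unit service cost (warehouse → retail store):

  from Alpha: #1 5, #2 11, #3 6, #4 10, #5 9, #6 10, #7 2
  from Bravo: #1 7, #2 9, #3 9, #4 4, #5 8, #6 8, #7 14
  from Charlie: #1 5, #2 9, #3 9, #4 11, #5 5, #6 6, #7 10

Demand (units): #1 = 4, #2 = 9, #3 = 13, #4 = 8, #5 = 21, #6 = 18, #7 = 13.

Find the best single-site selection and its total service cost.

With exactly 1 open, each retail store uses its cheapest among the chosen.
{Charlie}: #1→Charlie 5·4=20, #2→Charlie 9·9=81, #3→Charlie 9·13=117, #4→Charlie 11·8=88, #5→Charlie 5·21=105, #6→Charlie 6·18=108, #7→Charlie 10·13=130. Service cost 649.
{Alpha}: service cost 672
{Bravo}: service cost 752
Among all 3 size-1 choices, {Charlie} is lowest.

Choose Charlie only; total service cost 649.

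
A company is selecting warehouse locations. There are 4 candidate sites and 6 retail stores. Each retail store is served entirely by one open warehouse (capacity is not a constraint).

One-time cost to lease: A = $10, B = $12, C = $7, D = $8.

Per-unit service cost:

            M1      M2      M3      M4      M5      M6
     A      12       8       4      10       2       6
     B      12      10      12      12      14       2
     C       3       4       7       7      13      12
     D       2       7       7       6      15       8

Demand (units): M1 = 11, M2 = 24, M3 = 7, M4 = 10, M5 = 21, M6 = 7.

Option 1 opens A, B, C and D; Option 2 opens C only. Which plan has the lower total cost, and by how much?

Option 1: {A, B, C, D}: M1→D 2·11=22, M2→C 4·24=96, M3→A 4·7=28, M4→D 6·10=60, M5→A 2·21=42, M6→B 2·7=14. Service 262; fixed 37; total 299.
Option 2: {C}: M1→C 3·11=33, M2→C 4·24=96, M3→C 7·7=49, M4→C 7·10=70, M5→C 13·21=273, M6→C 12·7=84. Service 605; fixed 7; total 612.
Difference: |299 − 612| = 313.

Option 1 is cheaper by 313.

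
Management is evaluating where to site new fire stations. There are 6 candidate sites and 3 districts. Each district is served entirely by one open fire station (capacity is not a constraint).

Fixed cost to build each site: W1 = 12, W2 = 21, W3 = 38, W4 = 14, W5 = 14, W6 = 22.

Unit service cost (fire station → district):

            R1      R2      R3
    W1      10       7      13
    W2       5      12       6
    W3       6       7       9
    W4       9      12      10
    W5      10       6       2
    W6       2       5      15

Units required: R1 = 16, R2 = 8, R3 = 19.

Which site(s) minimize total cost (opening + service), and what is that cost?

Open W5 and W6; minimum total cost 146.

For any fixed open set, each district goes to its cheapest open site; total = fixed + service.
{W5, W6}: R1→W6 2·16=32, R2→W6 5·8=40, R3→W5 2·19=38. Service 110; fixed 36; total 146.
{W1, W5, W6}: service 110 + fixed 48 = 158
{W4, W5, W6}: R1→W6 2·16=32, R2→W6 5·8=40, R3→W5 2·19=38. Service 110; fixed 50; total 160.
{W1, W2, W3, W4, W5, W6}: service 110 + fixed 121 = 231
No other subset beats 146.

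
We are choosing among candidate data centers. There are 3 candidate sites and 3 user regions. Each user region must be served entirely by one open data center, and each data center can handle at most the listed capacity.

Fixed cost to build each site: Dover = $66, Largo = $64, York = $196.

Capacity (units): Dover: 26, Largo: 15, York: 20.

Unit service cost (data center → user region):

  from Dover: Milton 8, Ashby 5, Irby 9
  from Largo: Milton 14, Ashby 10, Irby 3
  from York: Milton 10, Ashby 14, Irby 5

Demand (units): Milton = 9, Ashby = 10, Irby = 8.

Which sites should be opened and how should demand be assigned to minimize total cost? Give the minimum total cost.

Open {Dover, Largo}: Milton→Dover 8·9=72, Ashby→Dover 5·10=50, Irby→Largo 3·8=24.
Loads: Dover carries 19/26, Largo carries 8/15. Service 146; fixed 130; total 276.
Next best feasible plan costs 374.

Minimum total cost: 276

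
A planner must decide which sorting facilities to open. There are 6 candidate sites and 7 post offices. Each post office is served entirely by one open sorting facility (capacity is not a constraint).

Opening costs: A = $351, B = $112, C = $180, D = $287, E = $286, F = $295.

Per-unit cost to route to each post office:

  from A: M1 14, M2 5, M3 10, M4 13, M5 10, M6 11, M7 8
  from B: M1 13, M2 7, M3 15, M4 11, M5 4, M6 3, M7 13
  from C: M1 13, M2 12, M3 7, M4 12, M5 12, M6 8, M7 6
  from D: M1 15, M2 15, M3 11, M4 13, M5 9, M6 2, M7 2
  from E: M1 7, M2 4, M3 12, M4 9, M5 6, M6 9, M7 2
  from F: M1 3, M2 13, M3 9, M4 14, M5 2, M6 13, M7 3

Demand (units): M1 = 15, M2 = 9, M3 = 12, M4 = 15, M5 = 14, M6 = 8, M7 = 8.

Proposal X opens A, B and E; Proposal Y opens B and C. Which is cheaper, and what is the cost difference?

Proposal X: {A, B, E}: M1→E 7·15=105, M2→E 4·9=36, M3→A 10·12=120, M4→E 9·15=135, M5→B 4·14=56, M6→B 3·8=24, M7→E 2·8=16. Service 492; fixed 749; total 1241.
Proposal Y: {B, C}: M1→B 13·15=195, M2→B 7·9=63, M3→C 7·12=84, M4→B 11·15=165, M5→B 4·14=56, M6→B 3·8=24, M7→C 6·8=48. Service 635; fixed 292; total 927.
Difference: |1241 − 927| = 314.

Proposal Y is cheaper by 314.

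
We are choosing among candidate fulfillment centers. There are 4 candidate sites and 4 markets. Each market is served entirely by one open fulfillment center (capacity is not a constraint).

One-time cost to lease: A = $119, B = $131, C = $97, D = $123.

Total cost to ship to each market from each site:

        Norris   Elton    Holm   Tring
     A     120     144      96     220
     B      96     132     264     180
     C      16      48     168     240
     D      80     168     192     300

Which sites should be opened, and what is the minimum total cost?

Open C only; minimum total cost 569.

For any fixed open set, each market goes to its cheapest open site; total = fixed + service.
{C}: Norris→C 16, Elton→C 48, Holm→C 168, Tring→C 240. Service 472; fixed 97; total 569.
{A, C}: service 380 + fixed 216 = 596
{B, C}: Norris→C 16, Elton→C 48, Holm→C 168, Tring→B 180. Service 412; fixed 228; total 640.
{A, B, C, D}: service 340 + fixed 470 = 810
(All 15 nonempty subsets were checked; C only is lowest.)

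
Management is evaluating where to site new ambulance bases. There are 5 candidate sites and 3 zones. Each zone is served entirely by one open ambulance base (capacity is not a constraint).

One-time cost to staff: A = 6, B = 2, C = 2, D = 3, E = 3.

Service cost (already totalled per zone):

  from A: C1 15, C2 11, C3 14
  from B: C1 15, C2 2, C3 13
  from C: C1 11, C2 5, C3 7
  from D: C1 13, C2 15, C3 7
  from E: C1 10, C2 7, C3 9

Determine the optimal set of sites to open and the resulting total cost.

Open B and C; minimum total cost 24.

For any fixed open set, each zone goes to its cheapest open site; total = fixed + service.
{B, C}: C1→C 11, C2→B 2, C3→C 7. Service 20; fixed 4; total 24.
{C}: service 23 + fixed 2 = 25
{B, C, E}: service 19 + fixed 7 = 26
{A, B, C, D, E}: C1→E 10, C2→B 2, C3→C 7. Service 19; fixed 16; total 35.
No other subset beats 24.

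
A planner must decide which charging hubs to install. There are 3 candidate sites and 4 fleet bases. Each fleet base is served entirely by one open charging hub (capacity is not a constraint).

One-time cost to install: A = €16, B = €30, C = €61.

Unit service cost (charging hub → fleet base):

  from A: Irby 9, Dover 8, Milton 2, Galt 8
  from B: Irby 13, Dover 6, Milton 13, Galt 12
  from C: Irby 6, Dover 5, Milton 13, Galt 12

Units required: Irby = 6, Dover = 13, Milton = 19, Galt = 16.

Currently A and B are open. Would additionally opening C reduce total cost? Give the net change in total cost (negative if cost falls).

No — net change +30 (cost rises by 30).

Current service cost with {A, B}: 298.
Adding C: each fleet base re-picks its cheapest; new service cost 267, saving 31.
Extra fixed cost: 61. Net change = 61 − 31 = 30.
(Totals: 344 → 374.)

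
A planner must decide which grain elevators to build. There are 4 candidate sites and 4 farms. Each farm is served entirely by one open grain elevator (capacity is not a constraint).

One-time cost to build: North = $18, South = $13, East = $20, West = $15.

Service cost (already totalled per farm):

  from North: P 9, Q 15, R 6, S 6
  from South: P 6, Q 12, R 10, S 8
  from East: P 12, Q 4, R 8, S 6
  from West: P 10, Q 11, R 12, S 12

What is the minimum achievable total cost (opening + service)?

For any fixed open set, each farm goes to its cheapest open site; total = fixed + service.
{South}: P→South 6, Q→South 12, R→South 10, S→South 8. Service 36; fixed 13; total 49.
{East}: P→East 12, Q→East 4, R→East 8, S→East 6. Service 30; fixed 20; total 50.
{North}: service 36 + fixed 18 = 54
{North, South, East, West}: P→South 6, Q→East 4, R→North 6, S→North 6. Service 22; fixed 66; total 88.
(All 15 nonempty subsets were checked; South only is lowest.)

Minimum total cost: 49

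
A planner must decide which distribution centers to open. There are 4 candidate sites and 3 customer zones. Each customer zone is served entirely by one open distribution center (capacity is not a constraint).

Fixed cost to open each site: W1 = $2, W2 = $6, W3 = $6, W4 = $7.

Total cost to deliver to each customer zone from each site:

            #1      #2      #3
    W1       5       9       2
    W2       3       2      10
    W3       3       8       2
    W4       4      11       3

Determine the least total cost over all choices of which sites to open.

For any fixed open set, each customer zone goes to its cheapest open site; total = fixed + service.
{W1, W2}: #1→W2 3, #2→W2 2, #3→W1 2. Service 7; fixed 8; total 15.
{W1}: #1→W1 5, #2→W1 9, #3→W1 2. Service 16; fixed 2; total 18.
{W2, W3}: #1→W2 3, #2→W2 2, #3→W3 2. Service 7; fixed 12; total 19.
{W1, W2, W3, W4}: service 7 + fixed 21 = 28
No other subset beats 15.

Minimum total cost: 15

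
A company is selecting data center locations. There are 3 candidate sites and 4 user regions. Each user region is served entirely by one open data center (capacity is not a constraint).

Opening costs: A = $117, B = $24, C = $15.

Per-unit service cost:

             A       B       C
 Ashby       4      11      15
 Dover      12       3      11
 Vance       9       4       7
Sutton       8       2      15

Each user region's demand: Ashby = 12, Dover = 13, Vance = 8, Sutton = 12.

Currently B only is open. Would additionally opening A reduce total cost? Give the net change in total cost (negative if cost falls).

No — net change +33 (cost rises by 33).

Current service cost with {B}: 227.
Adding A: each user region re-picks its cheapest; new service cost 143, saving 84.
Extra fixed cost: 117. Net change = 117 − 84 = 33.
(Totals: 251 → 284.)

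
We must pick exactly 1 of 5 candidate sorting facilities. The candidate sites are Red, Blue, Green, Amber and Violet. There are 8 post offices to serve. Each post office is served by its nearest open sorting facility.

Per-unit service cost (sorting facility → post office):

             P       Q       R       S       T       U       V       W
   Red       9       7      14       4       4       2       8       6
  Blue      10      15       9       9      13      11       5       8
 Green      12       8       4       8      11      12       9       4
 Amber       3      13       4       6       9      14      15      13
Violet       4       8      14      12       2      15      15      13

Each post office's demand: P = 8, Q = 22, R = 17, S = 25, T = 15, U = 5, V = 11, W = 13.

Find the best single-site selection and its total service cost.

With exactly 1 open, each post office uses its cheapest among the chosen.
{Red}: P→Red 9·8=72, Q→Red 7·22=154, R→Red 14·17=238, S→Red 4·25=100, T→Red 4·15=60, U→Red 2·5=10, V→Red 8·11=88, W→Red 6·13=78. Service cost 800.
{Green}: service cost 916
{Amber}: service cost 1067
Among all 5 size-1 choices, {Red} is lowest.

Choose Red only; total service cost 800.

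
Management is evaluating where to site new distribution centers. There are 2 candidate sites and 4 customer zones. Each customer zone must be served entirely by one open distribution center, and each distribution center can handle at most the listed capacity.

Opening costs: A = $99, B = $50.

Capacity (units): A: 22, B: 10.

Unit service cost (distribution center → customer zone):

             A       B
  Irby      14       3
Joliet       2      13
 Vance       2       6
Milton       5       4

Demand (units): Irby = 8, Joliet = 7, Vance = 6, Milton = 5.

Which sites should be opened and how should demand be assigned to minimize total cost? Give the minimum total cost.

Minimum total cost: 224

Open {A, B}: Irby→B 3·8=24, Joliet→A 2·7=14, Vance→A 2·6=12, Milton→A 5·5=25.
Loads: A carries 18/22, B carries 8/10. Service 75; fixed 149; total 224.
Next best feasible plan costs 307.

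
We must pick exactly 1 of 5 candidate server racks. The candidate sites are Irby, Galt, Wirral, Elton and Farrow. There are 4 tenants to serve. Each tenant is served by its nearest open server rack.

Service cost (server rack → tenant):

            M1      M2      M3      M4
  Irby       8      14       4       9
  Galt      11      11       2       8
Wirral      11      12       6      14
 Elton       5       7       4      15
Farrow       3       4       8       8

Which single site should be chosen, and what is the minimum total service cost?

With exactly 1 open, each tenant uses its cheapest among the chosen.
{Farrow}: M1→Farrow 3, M2→Farrow 4, M3→Farrow 8, M4→Farrow 8. Service cost 23.
{Elton}: service cost 31
{Galt}: service cost 32
Among all 5 size-1 choices, {Farrow} is lowest.

Choose Farrow only; total service cost 23.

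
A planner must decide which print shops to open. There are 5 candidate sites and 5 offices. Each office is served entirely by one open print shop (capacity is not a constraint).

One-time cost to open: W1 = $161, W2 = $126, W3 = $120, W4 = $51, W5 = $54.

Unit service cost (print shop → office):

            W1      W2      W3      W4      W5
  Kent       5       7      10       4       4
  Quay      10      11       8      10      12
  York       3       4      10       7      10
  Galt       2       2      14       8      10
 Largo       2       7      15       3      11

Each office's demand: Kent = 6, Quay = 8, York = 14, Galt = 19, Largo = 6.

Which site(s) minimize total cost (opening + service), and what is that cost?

Open W1 only; minimum total cost 363.

For any fixed open set, each office goes to its cheapest open site; total = fixed + service.
{W1}: Kent→W1 5·6=30, Quay→W1 10·8=80, York→W1 3·14=42, Galt→W1 2·19=38, Largo→W1 2·6=12. Service 202; fixed 161; total 363.
{W2}: service 266 + fixed 126 = 392
{W2, W4}: Kent→W4 4·6=24, Quay→W4 10·8=80, York→W2 4·14=56, Galt→W2 2·19=38, Largo→W4 3·6=18. Service 216; fixed 177; total 393.
{W1, W2, W3, W4, W5}: service 180 + fixed 512 = 692
No other subset beats 363.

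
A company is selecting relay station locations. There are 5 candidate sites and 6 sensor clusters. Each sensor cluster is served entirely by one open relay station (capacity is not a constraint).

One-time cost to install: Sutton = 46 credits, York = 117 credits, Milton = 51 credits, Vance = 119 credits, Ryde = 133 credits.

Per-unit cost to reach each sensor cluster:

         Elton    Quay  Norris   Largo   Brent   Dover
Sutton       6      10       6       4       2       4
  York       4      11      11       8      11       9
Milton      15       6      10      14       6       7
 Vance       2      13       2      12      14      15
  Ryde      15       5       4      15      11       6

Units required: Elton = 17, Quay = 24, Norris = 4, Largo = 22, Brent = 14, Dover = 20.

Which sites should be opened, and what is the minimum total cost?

For any fixed open set, each sensor cluster goes to its cheapest open site; total = fixed + service.
{Sutton, Milton}: Elton→Sutton 6·17=102, Quay→Milton 6·24=144, Norris→Sutton 6·4=24, Largo→Sutton 4·22=88, Brent→Sutton 2·14=28, Dover→Sutton 4·20=80. Service 466; fixed 97; total 563.
{Sutton, Milton, Vance}: service 382 + fixed 216 = 598
{Sutton}: Elton→Sutton 6·17=102, Quay→Sutton 10·24=240, Norris→Sutton 6·4=24, Largo→Sutton 4·22=88, Brent→Sutton 2·14=28, Dover→Sutton 4·20=80. Service 562; fixed 46; total 608.
{Sutton, York, Milton, Vance, Ryde}: service 358 + fixed 466 = 824
No other subset beats 563.

Open Sutton and Milton; minimum total cost 563.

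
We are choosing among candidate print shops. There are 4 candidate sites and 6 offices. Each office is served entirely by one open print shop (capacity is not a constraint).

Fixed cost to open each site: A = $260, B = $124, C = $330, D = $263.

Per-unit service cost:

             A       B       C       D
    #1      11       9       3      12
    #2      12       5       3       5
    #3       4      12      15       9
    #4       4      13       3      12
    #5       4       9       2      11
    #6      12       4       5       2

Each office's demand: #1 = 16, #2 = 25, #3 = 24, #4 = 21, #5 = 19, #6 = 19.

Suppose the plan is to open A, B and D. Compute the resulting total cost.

Each office is assigned to its cheapest site among the open ones.
{A, B, D}: #1→B 9·16=144, #2→B 5·25=125, #3→A 4·24=96, #4→A 4·21=84, #5→A 4·19=76, #6→D 2·19=38. Service 563; fixed 647; total 1210.

Total cost: 1210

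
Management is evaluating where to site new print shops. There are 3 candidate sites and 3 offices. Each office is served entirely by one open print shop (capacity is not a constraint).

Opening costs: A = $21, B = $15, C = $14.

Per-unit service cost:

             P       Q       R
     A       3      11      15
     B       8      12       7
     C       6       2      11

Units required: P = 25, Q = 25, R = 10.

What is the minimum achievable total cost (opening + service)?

Minimum total cost: 245

For any fixed open set, each office goes to its cheapest open site; total = fixed + service.
{A, B, C}: P→A 3·25=75, Q→C 2·25=50, R→B 7·10=70. Service 195; fixed 50; total 245.
{A, C}: service 235 + fixed 35 = 270
{B, C}: service 270 + fixed 29 = 299
{C}: service 310 + fixed 14 = 324
No other subset beats 245.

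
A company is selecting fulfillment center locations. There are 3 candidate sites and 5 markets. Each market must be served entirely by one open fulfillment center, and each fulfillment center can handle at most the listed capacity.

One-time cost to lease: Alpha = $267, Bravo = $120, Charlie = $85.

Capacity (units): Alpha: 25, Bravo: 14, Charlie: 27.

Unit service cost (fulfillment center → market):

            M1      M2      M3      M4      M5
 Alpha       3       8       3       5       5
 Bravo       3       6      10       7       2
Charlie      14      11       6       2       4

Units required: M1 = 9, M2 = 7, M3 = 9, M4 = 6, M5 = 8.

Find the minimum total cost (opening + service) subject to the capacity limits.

Open {Bravo, Charlie}: M1→Charlie 14·9=126, M2→Bravo 6·7=42, M3→Charlie 6·9=54, M4→Bravo 7·6=42, M5→Charlie 4·8=32.
Loads: Bravo carries 13/14, Charlie carries 26/27. Service 296; fixed 205; total 501.
Next best feasible plan costs 506.

Minimum total cost: 501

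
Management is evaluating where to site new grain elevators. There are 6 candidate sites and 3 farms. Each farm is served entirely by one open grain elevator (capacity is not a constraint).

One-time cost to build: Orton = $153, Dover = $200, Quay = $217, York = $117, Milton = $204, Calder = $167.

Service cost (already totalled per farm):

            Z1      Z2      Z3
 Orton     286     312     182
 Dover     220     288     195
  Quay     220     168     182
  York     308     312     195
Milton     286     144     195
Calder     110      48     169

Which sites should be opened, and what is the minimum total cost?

For any fixed open set, each farm goes to its cheapest open site; total = fixed + service.
{Calder}: Z1→Calder 110, Z2→Calder 48, Z3→Calder 169. Service 327; fixed 167; total 494.
{York, Calder}: Z1→Calder 110, Z2→Calder 48, Z3→Calder 169. Service 327; fixed 284; total 611.
{Orton, Calder}: service 327 + fixed 320 = 647
{Orton, Dover, Quay, York, Milton, Calder}: Z1→Calder 110, Z2→Calder 48, Z3→Calder 169. Service 327; fixed 1058; total 1385.
No other subset beats 494.

Open Calder only; minimum total cost 494.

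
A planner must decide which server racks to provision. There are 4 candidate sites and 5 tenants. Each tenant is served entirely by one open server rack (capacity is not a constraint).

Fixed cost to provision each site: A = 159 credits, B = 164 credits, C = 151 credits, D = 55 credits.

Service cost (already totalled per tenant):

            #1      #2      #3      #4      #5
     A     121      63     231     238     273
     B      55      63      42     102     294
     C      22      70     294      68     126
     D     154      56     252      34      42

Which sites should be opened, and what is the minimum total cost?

Open B and D; minimum total cost 448.

For any fixed open set, each tenant goes to its cheapest open site; total = fixed + service.
{B, D}: #1→B 55, #2→D 56, #3→B 42, #4→D 34, #5→D 42. Service 229; fixed 219; total 448.
{B, C, D}: service 196 + fixed 370 = 566
{D}: service 538 + fixed 55 = 593
{A, B, C, D}: #1→C 22, #2→D 56, #3→B 42, #4→D 34, #5→D 42. Service 196; fixed 529; total 725.
No other subset beats 448.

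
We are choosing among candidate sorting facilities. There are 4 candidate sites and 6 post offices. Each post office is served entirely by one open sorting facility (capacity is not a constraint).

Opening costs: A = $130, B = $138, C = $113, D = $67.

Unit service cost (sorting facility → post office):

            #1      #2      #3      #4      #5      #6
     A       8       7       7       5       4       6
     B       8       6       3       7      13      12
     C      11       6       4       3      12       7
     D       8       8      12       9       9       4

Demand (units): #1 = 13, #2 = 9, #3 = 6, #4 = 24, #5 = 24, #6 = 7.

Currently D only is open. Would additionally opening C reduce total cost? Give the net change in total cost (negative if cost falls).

Current service cost with {D}: 708.
Adding C: each post office re-picks its cheapest; new service cost 498, saving 210.
Extra fixed cost: 113. Net change = 113 − 210 = -97.
(Totals: 775 → 678.)

Yes — net change −97 (cost falls by 97).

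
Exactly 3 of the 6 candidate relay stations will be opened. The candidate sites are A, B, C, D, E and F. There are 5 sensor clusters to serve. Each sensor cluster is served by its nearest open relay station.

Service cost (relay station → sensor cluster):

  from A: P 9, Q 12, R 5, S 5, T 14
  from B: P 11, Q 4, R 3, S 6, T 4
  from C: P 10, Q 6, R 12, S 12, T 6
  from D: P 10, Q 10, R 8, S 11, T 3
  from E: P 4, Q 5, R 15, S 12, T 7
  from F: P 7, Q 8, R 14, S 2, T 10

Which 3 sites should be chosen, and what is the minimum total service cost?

Choose B, E and F; total service cost 17.

With exactly 3 open, each sensor cluster uses its cheapest among the chosen.
{B, E, F}: P→E 4, Q→B 4, R→B 3, S→F 2, T→B 4. Service cost 17.
{B, D, F}: service cost 19
{A, B, E}: service cost 20
Among all 20 size-3 choices, {B, E, F} is lowest.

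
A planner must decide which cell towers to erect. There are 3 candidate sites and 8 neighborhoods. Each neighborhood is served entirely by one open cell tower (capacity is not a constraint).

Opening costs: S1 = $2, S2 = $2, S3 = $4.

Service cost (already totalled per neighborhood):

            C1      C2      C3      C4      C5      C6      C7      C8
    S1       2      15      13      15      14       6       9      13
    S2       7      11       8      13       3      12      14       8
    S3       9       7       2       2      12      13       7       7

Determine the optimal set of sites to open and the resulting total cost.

For any fixed open set, each neighborhood goes to its cheapest open site; total = fixed + service.
{S1, S2, S3}: C1→S1 2, C2→S3 7, C3→S3 2, C4→S3 2, C5→S2 3, C6→S1 6, C7→S3 7, C8→S3 7. Service 36; fixed 8; total 44.
{S1, S3}: service 45 + fixed 6 = 51
{S2, S3}: service 47 + fixed 6 = 53
{S1}: C1→S1 2, C2→S1 15, C3→S1 13, C4→S1 15, C5→S1 14, C6→S1 6, C7→S1 9, C8→S1 13. Service 87; fixed 2; total 89.
(All 7 nonempty subsets were checked; S1, S2 and S3 is lowest.)

Open S1, S2 and S3; minimum total cost 44.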